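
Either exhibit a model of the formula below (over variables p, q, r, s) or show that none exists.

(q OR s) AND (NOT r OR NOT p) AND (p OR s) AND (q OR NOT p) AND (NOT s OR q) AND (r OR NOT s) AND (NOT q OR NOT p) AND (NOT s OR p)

Try q = true.
The clause (NOT p) is unit, so p = false.
The clause (s) is unit, so s = true.
But (NOT s) is also a unit clause — contradiction.
Backtrack on q: now try q = false.
The clause (s) is unit, so s = true.
But (NOT s) is also a unit clause — contradiction.
Neither q = true nor q = false works.

UNSATISFIABLE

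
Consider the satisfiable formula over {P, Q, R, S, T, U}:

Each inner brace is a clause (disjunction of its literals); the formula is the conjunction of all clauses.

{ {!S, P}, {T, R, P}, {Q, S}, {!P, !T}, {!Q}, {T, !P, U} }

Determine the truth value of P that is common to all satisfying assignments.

Suppose P = false.
Unit clause (!S) forces S = false.
Unit clause (Q) forces Q = true.
Now (!Q) is unsatisfied and unit — conflict.
So every satisfying assignment has P = True.

True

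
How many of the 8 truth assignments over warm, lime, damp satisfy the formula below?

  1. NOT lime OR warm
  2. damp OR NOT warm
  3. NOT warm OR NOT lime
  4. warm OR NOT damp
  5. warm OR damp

There are 2^3 = 8 truth assignments over (warm, lime, damp).
Split on damp. With damp = true, the clauses containing damp are satisfied and NOT damp drops from the rest; 1 of the 2^2 = 4 assignments to the other variables satisfy what remains.
With damp = false, by the same count on the reduced clause set, 0 assignments work.
(One model: warm=T, lime=F, damp=T.)
Total: 1 + 0 = 1.

1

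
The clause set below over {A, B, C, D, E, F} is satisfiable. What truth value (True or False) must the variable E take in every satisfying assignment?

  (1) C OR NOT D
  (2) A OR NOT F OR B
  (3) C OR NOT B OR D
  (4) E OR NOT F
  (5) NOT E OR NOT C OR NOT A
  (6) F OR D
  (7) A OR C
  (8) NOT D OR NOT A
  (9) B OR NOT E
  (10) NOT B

Suppose E = true.
Unit clause (B) forces B = true.
But (NOT B) is also a unit clause — contradiction.
So every satisfying assignment has E = False.

False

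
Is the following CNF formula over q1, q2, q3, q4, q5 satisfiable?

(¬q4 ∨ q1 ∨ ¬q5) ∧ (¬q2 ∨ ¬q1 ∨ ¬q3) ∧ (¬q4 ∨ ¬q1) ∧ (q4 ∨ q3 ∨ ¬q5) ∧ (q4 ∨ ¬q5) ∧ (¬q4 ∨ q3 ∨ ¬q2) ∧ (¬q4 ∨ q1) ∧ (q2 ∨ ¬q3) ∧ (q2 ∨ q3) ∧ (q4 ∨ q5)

No

Try q4 = False.
The clause (¬q5) is unit, so q5 = False.
Now (q5) is unsatisfied and unit — conflict.
So q4 must be the other value — set q4 = True.
The clause (¬q1) is unit, so q1 = False.
Now (q1) is unsatisfied and unit — conflict.
Either choice for q4 ends in contradiction.
No assignment satisfies every clause.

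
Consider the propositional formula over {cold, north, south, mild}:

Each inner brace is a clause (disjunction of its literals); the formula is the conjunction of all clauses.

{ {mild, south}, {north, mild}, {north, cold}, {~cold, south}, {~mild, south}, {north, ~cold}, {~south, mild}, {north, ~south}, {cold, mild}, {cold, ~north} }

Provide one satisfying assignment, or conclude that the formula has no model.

cold=1, north=1, south=1, mild=1

Suppose mild = 1.
The clause (south) is unit, so south = 1.
The clause (north) is unit, so north = 1.
The clause (cold) is unit, so cold = 1.
This assignment satisfies each clause.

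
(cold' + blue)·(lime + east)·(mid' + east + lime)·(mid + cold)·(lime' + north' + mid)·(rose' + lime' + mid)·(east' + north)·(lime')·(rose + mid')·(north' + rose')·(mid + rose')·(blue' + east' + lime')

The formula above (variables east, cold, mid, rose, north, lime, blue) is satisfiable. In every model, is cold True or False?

True

Suppose cold = 0.
(mid) alone gives mid = 1.
(lime') alone gives lime = 0.
(east) alone gives east = 1.
(north) alone gives north = 1.
(rose) alone gives rose = 1.
That conflicts with the unit clause (rose').
So every satisfying assignment has cold = True.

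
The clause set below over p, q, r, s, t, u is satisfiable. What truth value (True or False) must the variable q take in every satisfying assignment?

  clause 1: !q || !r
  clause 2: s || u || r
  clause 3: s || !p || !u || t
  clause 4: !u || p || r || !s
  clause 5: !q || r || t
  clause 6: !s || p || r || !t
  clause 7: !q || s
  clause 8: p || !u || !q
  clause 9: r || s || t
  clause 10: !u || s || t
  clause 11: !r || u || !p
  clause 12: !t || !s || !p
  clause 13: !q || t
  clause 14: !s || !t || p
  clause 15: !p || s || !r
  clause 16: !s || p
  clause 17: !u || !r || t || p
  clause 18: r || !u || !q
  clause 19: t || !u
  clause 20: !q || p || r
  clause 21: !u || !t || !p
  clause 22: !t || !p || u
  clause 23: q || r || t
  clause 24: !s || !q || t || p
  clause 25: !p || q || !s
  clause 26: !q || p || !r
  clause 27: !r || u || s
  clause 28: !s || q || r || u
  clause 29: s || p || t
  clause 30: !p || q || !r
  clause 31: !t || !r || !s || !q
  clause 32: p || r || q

Suppose q = true.
(!r) alone gives r = false.
(t) alone gives t = true.
(s) alone gives s = true.
(p) alone gives p = true.
That conflicts with the unit clause (!p).
So every satisfying assignment has q = False.

False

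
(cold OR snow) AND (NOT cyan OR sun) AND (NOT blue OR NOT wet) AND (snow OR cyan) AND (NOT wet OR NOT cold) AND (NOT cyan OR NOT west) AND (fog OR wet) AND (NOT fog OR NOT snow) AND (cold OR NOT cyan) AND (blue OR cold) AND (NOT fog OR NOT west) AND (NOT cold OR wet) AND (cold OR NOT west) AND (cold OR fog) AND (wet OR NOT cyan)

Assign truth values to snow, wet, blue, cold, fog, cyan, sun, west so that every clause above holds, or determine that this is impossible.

Branch on cold: set cold = true.
Unit clause (NOT wet) forces wet = false.
Now (wet) is unsatisfied and unit — conflict.
That branch fails; take cold = false instead.
Unit clause (snow) forces snow = true.
Unit clause (NOT fog) forces fog = false.
Now (fog) is unsatisfied and unit — conflict.
Either choice for cold ends in contradiction.

UNSATISFIABLE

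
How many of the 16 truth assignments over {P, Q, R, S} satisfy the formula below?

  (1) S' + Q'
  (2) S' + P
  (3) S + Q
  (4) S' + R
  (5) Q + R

5

There are 2^4 = 16 truth assignments over (P, Q, R, S).
Split on P. With P = 1, the clauses containing P are satisfied and P' drops from the rest; 3 of the 2^3 = 8 assignments to the other variables satisfy what remains.
With P = 0, by the same count on the reduced clause set, 2 assignments work.
Total: 3 + 2 = 5.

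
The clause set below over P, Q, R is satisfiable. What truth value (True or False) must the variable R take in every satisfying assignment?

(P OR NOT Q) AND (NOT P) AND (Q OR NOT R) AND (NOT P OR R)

Suppose R = true.
From the singleton clause (NOT P), P = false.
From the singleton clause (NOT Q), Q = false.
But (Q) is also a unit clause — contradiction.
So every satisfying assignment has R = False.

False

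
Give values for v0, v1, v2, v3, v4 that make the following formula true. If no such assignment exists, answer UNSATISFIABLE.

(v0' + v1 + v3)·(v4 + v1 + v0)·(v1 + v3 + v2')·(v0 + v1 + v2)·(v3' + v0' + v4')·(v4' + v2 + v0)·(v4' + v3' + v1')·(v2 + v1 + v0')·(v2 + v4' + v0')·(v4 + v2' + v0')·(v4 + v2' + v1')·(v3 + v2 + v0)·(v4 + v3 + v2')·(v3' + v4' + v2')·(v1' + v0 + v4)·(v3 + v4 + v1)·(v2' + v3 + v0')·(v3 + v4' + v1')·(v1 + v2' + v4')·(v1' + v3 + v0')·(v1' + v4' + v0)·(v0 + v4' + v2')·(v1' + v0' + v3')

Branch on v0: set v0 = 0.
Branch on v4: set v4 = 1.
(v2) alone gives v2 = 1.
That conflicts with the unit clause (v2').
Undo v4 and try v4 = 0.
(v1) alone gives v1 = 1.
That conflicts with the unit clause (v1').
Either choice for v4 ends in contradiction.
Undo v0 and try v0 = 1.
Branch on v1: set v1 = 1.
(v3) alone gives v3 = 1.
That conflicts with the unit clause (v3').
Undo v1 and try v1 = 0.
(v3) alone gives v3 = 1.
(v4') alone gives v4 = 0.
(v2) alone gives v2 = 1.
That conflicts with the unit clause (v2').
Either choice for v1 ends in contradiction.
Either choice for v0 ends in contradiction.

UNSATISFIABLE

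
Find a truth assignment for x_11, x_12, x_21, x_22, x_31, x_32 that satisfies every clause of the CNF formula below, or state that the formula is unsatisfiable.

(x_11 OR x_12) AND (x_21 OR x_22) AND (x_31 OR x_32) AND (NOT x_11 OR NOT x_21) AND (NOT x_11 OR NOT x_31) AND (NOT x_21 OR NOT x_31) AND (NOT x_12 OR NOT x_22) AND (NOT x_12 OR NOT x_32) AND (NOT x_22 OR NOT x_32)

UNSATISFIABLE

Branch on x_11: set x_11 = true.
Unit clause (NOT x_21) forces x_21 = false.
Unit clause (x_22) forces x_22 = true.
Unit clause (NOT x_31) forces x_31 = false.
Unit clause (x_32) forces x_32 = true.
That conflicts with the unit clause (NOT x_32).
So x_11 must be the other value — set x_11 = false.
Unit clause (x_12) forces x_12 = true.
Unit clause (NOT x_22) forces x_22 = false.
Unit clause (x_21) forces x_21 = true.
Unit clause (NOT x_31) forces x_31 = false.
Unit clause (x_32) forces x_32 = true.
That conflicts with the unit clause (NOT x_32).
Both values of x_11 lead to a conflict.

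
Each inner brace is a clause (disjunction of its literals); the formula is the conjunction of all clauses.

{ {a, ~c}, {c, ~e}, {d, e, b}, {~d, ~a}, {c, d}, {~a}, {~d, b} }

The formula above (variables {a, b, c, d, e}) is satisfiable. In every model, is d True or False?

Suppose d = 0.
From the singleton clause (c), c = 1.
From the singleton clause (a), a = 1.
But (~a) is also a unit clause — contradiction.
So every satisfying assignment has d = True.

True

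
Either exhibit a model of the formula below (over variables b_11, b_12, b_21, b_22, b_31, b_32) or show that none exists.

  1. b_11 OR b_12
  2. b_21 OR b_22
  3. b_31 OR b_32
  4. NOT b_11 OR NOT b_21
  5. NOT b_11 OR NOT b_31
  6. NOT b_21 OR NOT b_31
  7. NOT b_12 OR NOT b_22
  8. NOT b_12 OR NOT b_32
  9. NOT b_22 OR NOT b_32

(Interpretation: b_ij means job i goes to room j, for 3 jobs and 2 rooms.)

Case b_11 = true:
(NOT b_21) alone gives b_21 = false.
(b_22) alone gives b_22 = true.
(NOT b_31) alone gives b_31 = false.
(b_32) alone gives b_32 = true.
That conflicts with the unit clause (NOT b_32).
Undo b_11 and try b_11 = false.
(b_12) alone gives b_12 = true.
(NOT b_22) alone gives b_22 = false.
(b_21) alone gives b_21 = true.
(NOT b_31) alone gives b_31 = false.
(b_32) alone gives b_32 = true.
That conflicts with the unit clause (NOT b_32).
Either choice for b_11 ends in contradiction.

UNSATISFIABLE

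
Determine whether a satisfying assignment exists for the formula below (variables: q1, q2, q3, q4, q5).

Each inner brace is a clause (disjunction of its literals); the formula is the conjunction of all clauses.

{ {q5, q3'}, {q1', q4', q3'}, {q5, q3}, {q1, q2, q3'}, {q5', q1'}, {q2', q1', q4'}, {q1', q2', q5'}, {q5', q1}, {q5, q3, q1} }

Unsatisfiable

Case q5 = 1:
The clause (q1') is unit, so q1 = 0.
That conflicts with the unit clause (q1).
Backtrack on q5: now try q5 = 0.
The clause (q3') is unit, so q3 = 0.
That conflicts with the unit clause (q3).
Neither q5 = 1 nor q5 = 0 works.
No assignment satisfies every clause.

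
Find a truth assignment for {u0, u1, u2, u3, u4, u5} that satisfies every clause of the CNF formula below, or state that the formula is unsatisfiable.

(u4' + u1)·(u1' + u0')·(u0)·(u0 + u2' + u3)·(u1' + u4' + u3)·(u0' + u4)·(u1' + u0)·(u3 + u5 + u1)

UNSATISFIABLE

Unit clause (u0) forces u0 = 1.
Unit clause (u1') forces u1 = 0.
Unit clause (u4') forces u4 = 0.
That conflicts with the unit clause (u4).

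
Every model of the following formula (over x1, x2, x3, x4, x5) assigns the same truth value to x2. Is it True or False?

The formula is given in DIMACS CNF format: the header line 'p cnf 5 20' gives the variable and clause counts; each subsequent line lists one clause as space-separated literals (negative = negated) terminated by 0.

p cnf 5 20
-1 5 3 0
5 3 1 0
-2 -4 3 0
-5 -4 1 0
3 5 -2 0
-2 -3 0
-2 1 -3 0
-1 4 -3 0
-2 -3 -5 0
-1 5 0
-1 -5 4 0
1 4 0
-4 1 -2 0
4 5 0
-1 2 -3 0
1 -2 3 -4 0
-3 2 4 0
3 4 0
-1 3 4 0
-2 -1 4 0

Suppose x2 = True.
The clause (¬x3) is unit, so x3 = False.
The clause (¬x4) is unit, so x4 = False.
But (x4) is also a unit clause — contradiction.
So every satisfying assignment has x2 = False.

False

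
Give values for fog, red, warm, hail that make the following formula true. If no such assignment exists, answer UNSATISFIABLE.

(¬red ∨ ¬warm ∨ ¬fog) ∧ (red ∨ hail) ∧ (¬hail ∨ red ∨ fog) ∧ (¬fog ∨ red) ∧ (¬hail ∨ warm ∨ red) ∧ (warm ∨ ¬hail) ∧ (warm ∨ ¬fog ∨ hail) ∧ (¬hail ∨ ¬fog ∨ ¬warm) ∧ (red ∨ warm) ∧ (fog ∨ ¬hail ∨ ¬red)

fog=False, red=True, warm=True, hail=False

Branch on red: set red = True.
Branch on warm: set warm = True.
Unit clause (¬fog) forces fog = False.
Unit clause (¬hail) forces hail = False.
Every clause now holds.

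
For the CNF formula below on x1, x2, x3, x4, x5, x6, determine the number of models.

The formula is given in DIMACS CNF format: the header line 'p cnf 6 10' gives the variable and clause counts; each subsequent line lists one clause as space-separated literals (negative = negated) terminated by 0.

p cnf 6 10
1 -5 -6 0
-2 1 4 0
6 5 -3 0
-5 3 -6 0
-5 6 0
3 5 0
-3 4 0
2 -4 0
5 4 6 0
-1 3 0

3

There are 2^6 = 64 truth assignments over (x1, x2, x3, x4, x5, x6).
Split on x5. With x5 = True, the clauses containing x5 are satisfied and ¬x5 drops from the rest; 1 of the 2^5 = 32 assignments to the other variables satisfy what remains.
With x5 = False, by the same count on the reduced clause set, 2 assignments work.
(One model: x1=F, x2=T, x3=T, x4=T, x5=F, x6=T.)
Total: 1 + 2 = 3.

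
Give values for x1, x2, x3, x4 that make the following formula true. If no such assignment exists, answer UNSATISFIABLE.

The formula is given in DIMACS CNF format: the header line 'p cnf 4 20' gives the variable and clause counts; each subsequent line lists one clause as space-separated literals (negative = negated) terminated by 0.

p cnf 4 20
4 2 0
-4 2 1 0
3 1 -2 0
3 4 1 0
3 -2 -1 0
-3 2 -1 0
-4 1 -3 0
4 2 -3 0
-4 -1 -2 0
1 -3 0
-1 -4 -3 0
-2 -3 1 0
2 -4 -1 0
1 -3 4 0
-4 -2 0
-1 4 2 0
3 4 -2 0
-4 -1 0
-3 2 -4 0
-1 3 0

Case x4 = False:
Unit clause (x2) forces x2 = True.
Unit clause (x3) forces x3 = True.
Unit clause (x1) forces x1 = True.
All clauses are satisfied.

x1 ↦ True,  x2 ↦ True,  x3 ↦ True,  x4 ↦ False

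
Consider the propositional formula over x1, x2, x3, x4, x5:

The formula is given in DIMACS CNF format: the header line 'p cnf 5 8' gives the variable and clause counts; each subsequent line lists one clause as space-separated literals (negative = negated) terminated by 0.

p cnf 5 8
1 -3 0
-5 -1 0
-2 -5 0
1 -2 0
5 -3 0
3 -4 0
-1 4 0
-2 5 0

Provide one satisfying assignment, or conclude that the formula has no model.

Branch on x1: set x1 = False.
From the singleton clause (¬x3), x3 = False.
From the singleton clause (¬x2), x2 = False.
From the singleton clause (¬x4), x4 = False.
No clause remains; x5 is free.

x1 ↦ False; x2 ↦ False; x3 ↦ False; x4 ↦ False; x5 ↦ True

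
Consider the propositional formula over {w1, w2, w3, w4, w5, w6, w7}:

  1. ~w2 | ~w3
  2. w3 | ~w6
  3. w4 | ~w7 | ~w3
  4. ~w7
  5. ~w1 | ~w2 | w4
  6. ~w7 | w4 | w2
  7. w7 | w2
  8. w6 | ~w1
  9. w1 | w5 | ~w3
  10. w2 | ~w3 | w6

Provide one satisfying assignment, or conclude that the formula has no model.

w1=0; w2=1; w3=0; w4=1; w5=1; w6=0; w7=0

From the singleton clause (~w7), w7 = 0.
From the singleton clause (w2), w2 = 1.
From the singleton clause (~w3), w3 = 0.
From the singleton clause (~w6), w6 = 0.
From the singleton clause (~w1), w1 = 0.
All clauses hold; w4, w5 can take either value.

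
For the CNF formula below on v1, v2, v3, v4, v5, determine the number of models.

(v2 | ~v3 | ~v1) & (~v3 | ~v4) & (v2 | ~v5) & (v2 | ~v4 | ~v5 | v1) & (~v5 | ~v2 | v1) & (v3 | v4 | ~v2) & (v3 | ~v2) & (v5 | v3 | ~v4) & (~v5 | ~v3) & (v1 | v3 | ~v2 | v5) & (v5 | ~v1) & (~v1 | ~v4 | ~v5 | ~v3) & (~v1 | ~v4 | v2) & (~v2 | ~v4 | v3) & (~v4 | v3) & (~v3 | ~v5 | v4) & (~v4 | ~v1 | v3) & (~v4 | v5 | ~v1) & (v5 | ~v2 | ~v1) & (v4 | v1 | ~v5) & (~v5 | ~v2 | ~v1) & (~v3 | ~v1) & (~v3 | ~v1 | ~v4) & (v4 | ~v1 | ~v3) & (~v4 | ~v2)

3

There are 2^5 = 32 truth assignments over (v1, v2, v3, v4, v5).
Split on v4. With v4 = 1, the clauses containing v4 are satisfied and ~v4 drops from the rest; 0 of the 2^4 = 16 assignments to the other variables satisfy what remains.
With v4 = 0, by the same count on the reduced clause set, 3 assignments work.
(One model: v1=F, v2=F, v3=F, v4=F, v5=F.)
Total: 0 + 3 = 3.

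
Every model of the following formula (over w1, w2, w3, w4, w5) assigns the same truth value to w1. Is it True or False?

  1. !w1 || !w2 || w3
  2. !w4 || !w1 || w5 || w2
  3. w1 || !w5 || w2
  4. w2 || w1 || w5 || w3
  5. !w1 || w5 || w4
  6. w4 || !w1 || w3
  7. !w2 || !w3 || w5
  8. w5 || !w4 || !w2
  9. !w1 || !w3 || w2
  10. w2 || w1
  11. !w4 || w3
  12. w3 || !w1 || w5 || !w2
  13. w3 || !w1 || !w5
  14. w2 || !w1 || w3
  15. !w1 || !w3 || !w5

Suppose w1 = true.
Branch on w2: set w2 = false.
The clause (!w3) is unit, so w3 = false.
That conflicts with the unit clause (w3).
Backtrack on w2: now try w2 = true.
The clause (w3) is unit, so w3 = true.
The clause (w5) is unit, so w5 = true.
That conflicts with the unit clause (!w5).
Neither w2 = true nor w2 = false works.
So every satisfying assignment has w1 = False.

False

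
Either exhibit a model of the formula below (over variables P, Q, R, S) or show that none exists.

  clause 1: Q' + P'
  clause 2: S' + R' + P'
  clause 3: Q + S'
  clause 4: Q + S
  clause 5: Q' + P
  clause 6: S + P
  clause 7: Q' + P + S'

Branch on Q: set Q = 0.
(S') alone gives S = 0.
Now (S) is unsatisfied and unit — conflict.
That branch fails; take Q = 1 instead.
(P') alone gives P = 0.
Now (P) is unsatisfied and unit — conflict.
Either choice for Q ends in contradiction.

UNSATISFIABLE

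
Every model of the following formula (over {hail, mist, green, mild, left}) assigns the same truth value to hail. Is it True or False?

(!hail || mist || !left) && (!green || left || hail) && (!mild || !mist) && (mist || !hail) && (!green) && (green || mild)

False

Suppose hail = true.
The clause (mist) is unit, so mist = true.
The clause (!mild) is unit, so mild = false.
The clause (!green) is unit, so green = false.
That conflicts with the unit clause (green).
So every satisfying assignment has hail = False.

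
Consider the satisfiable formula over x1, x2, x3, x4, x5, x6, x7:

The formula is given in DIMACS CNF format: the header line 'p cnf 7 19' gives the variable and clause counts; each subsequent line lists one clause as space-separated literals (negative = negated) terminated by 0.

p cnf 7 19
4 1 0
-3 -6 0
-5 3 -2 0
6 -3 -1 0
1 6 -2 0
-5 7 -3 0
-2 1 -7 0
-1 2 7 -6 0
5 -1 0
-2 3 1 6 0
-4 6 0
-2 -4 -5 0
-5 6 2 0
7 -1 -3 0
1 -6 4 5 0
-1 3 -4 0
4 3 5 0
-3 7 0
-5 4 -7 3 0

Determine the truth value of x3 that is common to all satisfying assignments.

False

Suppose x3 = True.
The clause (¬x6) is unit, so x6 = False.
The clause (¬x1) is unit, so x1 = False.
The clause (x4) is unit, so x4 = True.
Now (¬x4) is unsatisfied and unit — conflict.
So every satisfying assignment has x3 = False.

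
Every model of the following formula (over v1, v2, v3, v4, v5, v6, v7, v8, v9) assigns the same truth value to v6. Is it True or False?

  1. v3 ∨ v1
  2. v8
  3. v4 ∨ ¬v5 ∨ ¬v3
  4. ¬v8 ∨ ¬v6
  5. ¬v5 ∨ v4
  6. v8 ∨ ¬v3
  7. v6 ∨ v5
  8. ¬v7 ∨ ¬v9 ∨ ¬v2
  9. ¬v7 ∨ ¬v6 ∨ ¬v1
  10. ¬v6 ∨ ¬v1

Suppose v6 = True.
The clause (v8) is unit, so v8 = True.
That conflicts with the unit clause (¬v8).
So every satisfying assignment has v6 = False.

False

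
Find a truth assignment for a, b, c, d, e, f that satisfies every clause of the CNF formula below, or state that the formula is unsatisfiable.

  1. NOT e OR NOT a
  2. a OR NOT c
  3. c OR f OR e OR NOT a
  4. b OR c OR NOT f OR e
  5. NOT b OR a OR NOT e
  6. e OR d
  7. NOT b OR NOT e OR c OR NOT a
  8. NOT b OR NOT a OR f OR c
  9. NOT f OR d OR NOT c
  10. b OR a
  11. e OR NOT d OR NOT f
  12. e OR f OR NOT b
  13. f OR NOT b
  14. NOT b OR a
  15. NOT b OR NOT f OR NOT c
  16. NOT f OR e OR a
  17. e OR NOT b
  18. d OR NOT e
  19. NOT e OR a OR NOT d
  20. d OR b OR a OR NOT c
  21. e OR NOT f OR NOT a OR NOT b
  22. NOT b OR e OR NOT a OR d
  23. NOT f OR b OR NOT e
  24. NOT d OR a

Try e = false.
From the singleton clause (d), d = true.
From the singleton clause (NOT f), f = false.
From the singleton clause (NOT b), b = false.
From the singleton clause (a), a = true.
From the singleton clause (c), c = true.
All clauses are satisfied.

a=true; b=false; c=true; d=true; e=false; f=false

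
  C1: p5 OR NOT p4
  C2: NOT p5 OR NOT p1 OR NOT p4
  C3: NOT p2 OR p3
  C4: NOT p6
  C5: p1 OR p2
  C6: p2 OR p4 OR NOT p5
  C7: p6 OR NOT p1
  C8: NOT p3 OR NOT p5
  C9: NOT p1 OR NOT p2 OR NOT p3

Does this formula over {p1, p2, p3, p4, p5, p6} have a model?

Yes, satisfiable

(NOT p6) alone gives p6 = false.
(NOT p1) alone gives p1 = false.
(p2) alone gives p2 = true.
(p3) alone gives p3 = true.
(NOT p5) alone gives p5 = false.
(NOT p4) alone gives p4 = false.
Every clause now holds.
A satisfying assignment: p1 ↦ false,  p2 ↦ true,  p3 ↦ true,  p4 ↦ false,  p5 ↦ false,  p6 ↦ false.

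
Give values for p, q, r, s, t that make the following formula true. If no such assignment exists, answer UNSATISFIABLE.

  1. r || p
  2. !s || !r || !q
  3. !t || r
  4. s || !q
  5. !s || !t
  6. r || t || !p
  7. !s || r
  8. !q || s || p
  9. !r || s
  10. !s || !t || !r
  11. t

UNSATISFIABLE

The clause (t) is unit, so t = true.
The clause (r) is unit, so r = true.
The clause (!s) is unit, so s = false.
Now (s) is unsatisfied and unit — conflict.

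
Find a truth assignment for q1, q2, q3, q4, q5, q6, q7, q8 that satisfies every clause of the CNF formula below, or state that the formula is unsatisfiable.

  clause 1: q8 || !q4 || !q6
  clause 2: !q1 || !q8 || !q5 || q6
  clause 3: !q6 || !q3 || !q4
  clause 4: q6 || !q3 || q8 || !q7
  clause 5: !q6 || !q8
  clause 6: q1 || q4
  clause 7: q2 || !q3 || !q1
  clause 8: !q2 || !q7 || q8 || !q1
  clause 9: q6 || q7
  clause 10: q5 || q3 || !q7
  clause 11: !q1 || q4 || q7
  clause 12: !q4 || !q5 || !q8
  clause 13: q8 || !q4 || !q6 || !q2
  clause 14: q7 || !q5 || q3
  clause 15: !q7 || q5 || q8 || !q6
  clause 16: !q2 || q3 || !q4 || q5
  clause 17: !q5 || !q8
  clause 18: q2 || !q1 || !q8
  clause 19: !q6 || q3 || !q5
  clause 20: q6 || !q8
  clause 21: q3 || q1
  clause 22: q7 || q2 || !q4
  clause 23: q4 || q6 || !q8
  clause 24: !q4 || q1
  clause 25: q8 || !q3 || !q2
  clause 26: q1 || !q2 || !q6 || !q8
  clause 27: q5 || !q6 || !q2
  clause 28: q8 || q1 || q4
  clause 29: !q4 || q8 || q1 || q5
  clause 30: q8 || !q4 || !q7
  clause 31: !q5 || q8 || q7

q1: true,  q2: false,  q3: false,  q4: false,  q5: true,  q6: false,  q7: true,  q8: false

Case q6 = false:
The clause (q7) is unit, so q7 = true.
The clause (!q8) is unit, so q8 = false.
The clause (!q3) is unit, so q3 = false.
The clause (q5) is unit, so q5 = true.
The clause (q1) is unit, so q1 = true.
The clause (!q2) is unit, so q2 = false.
The clause (!q4) is unit, so q4 = false.
Every clause now holds.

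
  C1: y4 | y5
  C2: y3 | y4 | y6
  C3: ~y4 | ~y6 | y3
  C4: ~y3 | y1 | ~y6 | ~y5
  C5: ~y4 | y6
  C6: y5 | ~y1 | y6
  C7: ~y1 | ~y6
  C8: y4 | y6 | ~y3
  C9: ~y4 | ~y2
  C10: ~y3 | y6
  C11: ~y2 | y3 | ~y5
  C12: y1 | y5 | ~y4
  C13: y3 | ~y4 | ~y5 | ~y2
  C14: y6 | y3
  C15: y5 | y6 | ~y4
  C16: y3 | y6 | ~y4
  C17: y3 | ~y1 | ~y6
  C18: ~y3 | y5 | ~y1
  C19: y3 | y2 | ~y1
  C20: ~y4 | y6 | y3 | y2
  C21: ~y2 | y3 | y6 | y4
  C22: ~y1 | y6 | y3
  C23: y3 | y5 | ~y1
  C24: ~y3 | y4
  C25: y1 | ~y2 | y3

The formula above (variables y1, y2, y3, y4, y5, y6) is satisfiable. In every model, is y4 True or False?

Suppose y4 = 1.
From the singleton clause (y6), y6 = 1.
From the singleton clause (y3), y3 = 1.
From the singleton clause (~y1), y1 = 0.
From the singleton clause (~y5), y5 = 0.
But (y5) is also a unit clause — contradiction.
So every satisfying assignment has y4 = False.

False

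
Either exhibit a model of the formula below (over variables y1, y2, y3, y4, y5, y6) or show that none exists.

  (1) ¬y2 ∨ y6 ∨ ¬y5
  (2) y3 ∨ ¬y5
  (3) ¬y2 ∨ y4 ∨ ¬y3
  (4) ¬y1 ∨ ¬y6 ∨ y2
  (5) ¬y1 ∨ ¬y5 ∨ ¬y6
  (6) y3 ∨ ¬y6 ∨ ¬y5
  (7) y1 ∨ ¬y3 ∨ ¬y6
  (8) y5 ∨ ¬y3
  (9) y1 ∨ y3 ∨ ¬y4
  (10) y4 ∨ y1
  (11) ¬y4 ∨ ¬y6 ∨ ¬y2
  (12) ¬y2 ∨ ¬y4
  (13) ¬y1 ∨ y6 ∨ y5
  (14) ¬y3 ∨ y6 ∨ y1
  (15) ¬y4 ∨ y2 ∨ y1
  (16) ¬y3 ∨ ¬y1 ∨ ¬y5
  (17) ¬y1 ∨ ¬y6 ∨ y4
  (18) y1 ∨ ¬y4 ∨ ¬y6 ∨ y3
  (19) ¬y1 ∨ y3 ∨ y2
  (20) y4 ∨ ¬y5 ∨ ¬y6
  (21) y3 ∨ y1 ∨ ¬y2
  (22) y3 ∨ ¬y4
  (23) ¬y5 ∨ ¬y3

UNSATISFIABLE

Case y3 = True:
From the singleton clause (y5), y5 = True.
Now (¬y5) is unsatisfied and unit — conflict.
Undo y3 and try y3 = False.
From the singleton clause (¬y5), y5 = False.
From the singleton clause (¬y4), y4 = False.
From the singleton clause (y1), y1 = True.
From the singleton clause (y6), y6 = True.
Now (¬y6) is unsatisfied and unit — conflict.
Either choice for y3 ends in contradiction.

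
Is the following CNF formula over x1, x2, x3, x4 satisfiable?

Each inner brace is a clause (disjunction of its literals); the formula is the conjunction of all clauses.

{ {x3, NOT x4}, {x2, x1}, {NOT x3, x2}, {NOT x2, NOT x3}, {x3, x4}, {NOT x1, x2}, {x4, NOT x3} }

Suppose x3 = true.
From the singleton clause (x2), x2 = true.
That conflicts with the unit clause (NOT x2).
Undo x3 and try x3 = false.
From the singleton clause (NOT x4), x4 = false.
That conflicts with the unit clause (x4).
Either choice for x3 ends in contradiction.
No assignment satisfies every clause.

Unsatisfiable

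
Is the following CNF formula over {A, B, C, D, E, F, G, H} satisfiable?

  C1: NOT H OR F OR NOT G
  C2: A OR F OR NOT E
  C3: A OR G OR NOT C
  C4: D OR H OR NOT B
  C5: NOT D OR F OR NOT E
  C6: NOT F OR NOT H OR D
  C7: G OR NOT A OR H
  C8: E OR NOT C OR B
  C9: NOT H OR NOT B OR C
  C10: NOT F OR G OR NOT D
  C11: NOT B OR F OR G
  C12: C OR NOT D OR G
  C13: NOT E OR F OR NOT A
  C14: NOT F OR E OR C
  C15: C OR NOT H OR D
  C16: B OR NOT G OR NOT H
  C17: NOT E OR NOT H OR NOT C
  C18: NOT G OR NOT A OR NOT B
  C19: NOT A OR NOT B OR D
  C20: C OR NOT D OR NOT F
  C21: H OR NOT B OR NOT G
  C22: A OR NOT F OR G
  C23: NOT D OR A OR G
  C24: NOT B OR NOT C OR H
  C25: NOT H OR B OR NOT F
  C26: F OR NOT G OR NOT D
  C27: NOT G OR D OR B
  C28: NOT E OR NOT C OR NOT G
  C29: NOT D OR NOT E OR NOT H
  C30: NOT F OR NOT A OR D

Try H = false.
Try D = false.
Unit clause (NOT B) forces B = false.
Unit clause (NOT G) forces G = false.
Unit clause (NOT A) forces A = false.
Unit clause (NOT C) forces C = false.
Unit clause (NOT F) forces F = false.
Unit clause (NOT E) forces E = false.
Every clause now holds.
A satisfying assignment: A ↦ false; B ↦ false; C ↦ false; D ↦ false; E ↦ false; F ↦ false; G ↦ false; H ↦ false.

Yes, satisfiable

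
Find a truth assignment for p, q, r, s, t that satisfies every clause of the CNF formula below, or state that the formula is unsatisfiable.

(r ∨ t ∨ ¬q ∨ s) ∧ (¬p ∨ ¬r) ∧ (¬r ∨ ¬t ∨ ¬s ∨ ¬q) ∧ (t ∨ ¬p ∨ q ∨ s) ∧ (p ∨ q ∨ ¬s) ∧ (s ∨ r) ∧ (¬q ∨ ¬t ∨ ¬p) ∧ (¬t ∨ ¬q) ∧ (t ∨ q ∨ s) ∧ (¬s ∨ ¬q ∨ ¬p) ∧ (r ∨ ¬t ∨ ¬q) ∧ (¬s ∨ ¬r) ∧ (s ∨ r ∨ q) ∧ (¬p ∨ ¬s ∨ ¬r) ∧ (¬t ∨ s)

Try p = False.
Try q = True.
From the singleton clause (¬t), t = False.
Try r = False.
From the singleton clause (s), s = True.
This assignment satisfies each clause.

p ↦ False,  q ↦ True,  r ↦ False,  s ↦ True,  t ↦ False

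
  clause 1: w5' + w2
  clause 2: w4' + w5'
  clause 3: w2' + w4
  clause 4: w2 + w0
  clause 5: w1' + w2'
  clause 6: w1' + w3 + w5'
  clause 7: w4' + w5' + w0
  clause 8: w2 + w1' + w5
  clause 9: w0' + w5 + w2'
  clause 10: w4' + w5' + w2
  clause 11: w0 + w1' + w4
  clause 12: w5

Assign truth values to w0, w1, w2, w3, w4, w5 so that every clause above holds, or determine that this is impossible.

UNSATISFIABLE

(w5) alone gives w5 = 1.
(w2) alone gives w2 = 1.
(w4') alone gives w4 = 0.
Now (w4) is unsatisfied and unit — conflict.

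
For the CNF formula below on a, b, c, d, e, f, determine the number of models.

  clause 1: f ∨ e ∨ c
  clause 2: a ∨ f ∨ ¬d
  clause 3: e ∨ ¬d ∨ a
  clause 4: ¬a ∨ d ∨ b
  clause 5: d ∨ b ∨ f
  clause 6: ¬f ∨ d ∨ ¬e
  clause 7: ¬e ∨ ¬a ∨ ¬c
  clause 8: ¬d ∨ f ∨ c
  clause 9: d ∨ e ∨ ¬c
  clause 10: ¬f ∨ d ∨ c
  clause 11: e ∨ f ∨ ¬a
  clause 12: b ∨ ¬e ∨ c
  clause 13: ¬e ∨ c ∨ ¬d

There are 2^6 = 64 truth assignments over (a, b, c, d, e, f).
Split on d. With d = True, the clauses containing d are satisfied and ¬d drops from the rest; 6 of the 2^5 = 32 assignments to the other variables satisfy what remains.
With d = False, by the same count on the reduced clause set, 3 assignments work.
Total: 6 + 3 = 9.

9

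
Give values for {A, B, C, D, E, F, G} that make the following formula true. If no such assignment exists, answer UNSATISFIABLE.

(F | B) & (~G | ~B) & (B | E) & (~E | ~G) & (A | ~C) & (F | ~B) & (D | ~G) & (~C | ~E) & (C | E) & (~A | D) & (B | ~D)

Branch on F: set F = 1.
Branch on G: set G = 0.
Branch on B: set B = 1.
Branch on A: set A = 1.
From the singleton clause (D), D = 1.
Branch on C: set C = 0.
From the singleton clause (E), E = 1.
All clauses are satisfied.

A=1, B=1, C=0, D=1, E=1, F=1, G=0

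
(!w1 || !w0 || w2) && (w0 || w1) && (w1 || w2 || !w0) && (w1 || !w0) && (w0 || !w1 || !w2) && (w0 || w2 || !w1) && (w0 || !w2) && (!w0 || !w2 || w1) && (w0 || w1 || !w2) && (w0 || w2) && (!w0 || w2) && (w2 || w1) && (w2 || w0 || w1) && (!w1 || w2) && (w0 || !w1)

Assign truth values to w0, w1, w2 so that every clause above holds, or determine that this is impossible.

Suppose w0 = true.
Unit clause (w1) forces w1 = true.
Unit clause (w2) forces w2 = true.
Every clause now holds.

w0: true, w1: true, w2: true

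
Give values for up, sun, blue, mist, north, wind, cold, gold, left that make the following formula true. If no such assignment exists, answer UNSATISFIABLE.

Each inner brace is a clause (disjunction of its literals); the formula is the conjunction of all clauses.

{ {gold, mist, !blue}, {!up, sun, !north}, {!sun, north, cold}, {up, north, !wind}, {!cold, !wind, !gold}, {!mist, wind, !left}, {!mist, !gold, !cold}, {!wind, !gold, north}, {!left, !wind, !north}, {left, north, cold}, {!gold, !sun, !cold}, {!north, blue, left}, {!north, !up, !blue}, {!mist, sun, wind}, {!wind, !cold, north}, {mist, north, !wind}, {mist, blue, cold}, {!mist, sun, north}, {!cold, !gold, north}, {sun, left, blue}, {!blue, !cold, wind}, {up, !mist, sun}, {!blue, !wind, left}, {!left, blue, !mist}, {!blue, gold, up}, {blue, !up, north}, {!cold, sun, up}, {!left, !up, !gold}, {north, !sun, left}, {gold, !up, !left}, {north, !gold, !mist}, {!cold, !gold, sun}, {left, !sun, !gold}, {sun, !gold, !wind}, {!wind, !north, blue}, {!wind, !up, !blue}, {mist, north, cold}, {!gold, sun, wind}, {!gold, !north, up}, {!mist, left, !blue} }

Branch on gold: set gold = false.
Branch on mist: set mist = false.
From the singleton clause (!blue), blue = false.
From the singleton clause (cold), cold = true.
Branch on north: set north = false.
From the singleton clause (!wind), wind = false.
From the singleton clause (!up), up = false.
From the singleton clause (sun), sun = true.
From the singleton clause (left), left = true.
This assignment satisfies each clause.

up ↦ false,  sun ↦ true,  blue ↦ false,  mist ↦ false,  north ↦ false,  wind ↦ false,  cold ↦ true,  gold ↦ false,  left ↦ true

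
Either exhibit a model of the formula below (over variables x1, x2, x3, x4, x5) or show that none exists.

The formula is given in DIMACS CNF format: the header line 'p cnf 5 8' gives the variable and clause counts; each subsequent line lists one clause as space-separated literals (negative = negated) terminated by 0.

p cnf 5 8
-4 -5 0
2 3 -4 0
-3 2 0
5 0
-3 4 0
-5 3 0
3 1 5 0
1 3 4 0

Unit clause (x5) forces x5 = True.
Unit clause (¬x4) forces x4 = False.
Unit clause (¬x3) forces x3 = False.
That conflicts with the unit clause (x3).

UNSATISFIABLE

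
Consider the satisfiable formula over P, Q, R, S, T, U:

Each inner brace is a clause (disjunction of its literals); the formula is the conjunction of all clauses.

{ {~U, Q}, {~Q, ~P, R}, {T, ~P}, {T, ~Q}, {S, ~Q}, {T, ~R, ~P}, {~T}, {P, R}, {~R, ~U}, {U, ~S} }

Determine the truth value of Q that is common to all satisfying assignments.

Suppose Q = 1.
The clause (T) is unit, so T = 1.
That conflicts with the unit clause (~T).
So every satisfying assignment has Q = False.

False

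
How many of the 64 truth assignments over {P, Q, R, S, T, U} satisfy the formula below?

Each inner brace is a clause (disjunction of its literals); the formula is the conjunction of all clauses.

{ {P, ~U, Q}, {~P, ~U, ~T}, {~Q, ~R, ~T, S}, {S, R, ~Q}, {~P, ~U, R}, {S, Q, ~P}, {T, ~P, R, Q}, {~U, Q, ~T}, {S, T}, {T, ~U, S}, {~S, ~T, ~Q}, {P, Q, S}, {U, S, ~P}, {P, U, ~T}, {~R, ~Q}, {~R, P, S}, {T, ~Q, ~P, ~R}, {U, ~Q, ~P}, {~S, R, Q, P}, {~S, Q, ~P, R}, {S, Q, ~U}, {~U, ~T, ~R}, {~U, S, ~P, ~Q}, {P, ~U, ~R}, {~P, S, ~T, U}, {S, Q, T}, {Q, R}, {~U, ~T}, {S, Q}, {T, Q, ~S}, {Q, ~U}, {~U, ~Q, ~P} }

There are 2^6 = 64 truth assignments over (P, Q, R, S, T, U).
Split on R. With R = 1, the clauses containing R are satisfied and ~R drops from the rest; 1 of the 2^5 = 32 assignments to the other variables satisfy what remains.
With R = 0, by the same count on the reduced clause set, 2 assignments work.
(One model: P=F, Q=T, R=F, S=T, T=F, U=F.)
Total: 1 + 2 = 3.

3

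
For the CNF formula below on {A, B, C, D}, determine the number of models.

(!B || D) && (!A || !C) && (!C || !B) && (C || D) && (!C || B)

There are 2^4 = 16 truth assignments over (A, B, C, D).
Check each against the 5 clauses (columns in the order A, B, C, D):
  F F F F  ✗ fails (C || D)
  F F F T  ✓ satisfies all
  F F T F  ✗ fails (!C || B)
  F F T T  ✗ fails (!C || B)
  F T F F  ✗ fails (!B || D)
  F T F T  ✓ satisfies all
  F T T F  ✗ fails (!B || D)
  F T T T  ✗ fails (!C || !B)
  T F F F  ✗ fails (C || D)
  T F F T  ✓ satisfies all
  T F T F  ✗ fails (!A || !C)
  T F T T  ✗ fails (!A || !C)
  T T F F  ✗ fails (!B || D)
  T T F T  ✓ satisfies all
  T T T F  ✗ fails (!B || D)
  T T T T  ✗ fails (!A || !C)
4 of the 16 rows are models.

4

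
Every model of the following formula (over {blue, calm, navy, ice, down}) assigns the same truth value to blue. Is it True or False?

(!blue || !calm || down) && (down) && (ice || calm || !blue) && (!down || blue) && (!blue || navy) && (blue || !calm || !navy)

Suppose blue = false.
Unit clause (down) forces down = true.
But (!down) is also a unit clause — contradiction.
So every satisfying assignment has blue = True.

True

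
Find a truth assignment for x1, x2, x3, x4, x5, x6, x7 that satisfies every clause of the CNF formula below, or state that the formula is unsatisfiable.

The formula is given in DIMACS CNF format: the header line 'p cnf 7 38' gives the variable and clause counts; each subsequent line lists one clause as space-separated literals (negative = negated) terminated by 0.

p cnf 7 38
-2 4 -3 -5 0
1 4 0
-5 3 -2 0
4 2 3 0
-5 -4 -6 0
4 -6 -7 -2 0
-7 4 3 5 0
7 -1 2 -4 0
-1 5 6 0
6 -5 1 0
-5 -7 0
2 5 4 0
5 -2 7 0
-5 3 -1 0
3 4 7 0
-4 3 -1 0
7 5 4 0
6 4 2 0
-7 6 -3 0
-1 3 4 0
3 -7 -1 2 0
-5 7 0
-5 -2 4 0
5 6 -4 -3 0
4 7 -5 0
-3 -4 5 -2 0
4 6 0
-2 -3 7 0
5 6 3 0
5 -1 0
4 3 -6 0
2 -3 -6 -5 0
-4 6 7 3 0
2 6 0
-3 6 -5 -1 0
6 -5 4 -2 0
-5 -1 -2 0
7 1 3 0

x1=False,  x2=True,  x3=False,  x4=True,  x5=False,  x6=True,  x7=True

Try x1 = False.
(x4) alone gives x4 = True.
Try x5 = False.
Try x2 = True.
(x7) alone gives x7 = True.
(¬x3) alone gives x3 = False.
(x6) alone gives x6 = True.
Every clause now holds.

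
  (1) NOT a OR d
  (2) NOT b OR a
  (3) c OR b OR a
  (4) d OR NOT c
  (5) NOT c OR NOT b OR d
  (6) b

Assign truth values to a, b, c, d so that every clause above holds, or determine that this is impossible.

a ↦ true; b ↦ true; c ↦ true; d ↦ true

From the singleton clause (b), b = true.
From the singleton clause (a), a = true.
From the singleton clause (d), d = true.
Every clause is now satisfied; c is unconstrained.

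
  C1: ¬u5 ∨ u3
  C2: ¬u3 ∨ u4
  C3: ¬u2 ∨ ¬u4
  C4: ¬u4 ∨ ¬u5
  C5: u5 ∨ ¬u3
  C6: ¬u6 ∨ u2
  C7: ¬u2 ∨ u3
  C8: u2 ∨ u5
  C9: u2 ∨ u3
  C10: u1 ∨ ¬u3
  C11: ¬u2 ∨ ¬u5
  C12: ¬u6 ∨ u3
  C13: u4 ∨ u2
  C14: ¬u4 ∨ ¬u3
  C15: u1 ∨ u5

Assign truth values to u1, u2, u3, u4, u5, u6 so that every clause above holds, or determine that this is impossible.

UNSATISFIABLE

Branch on u5: set u5 = False.
(¬u3) alone gives u3 = False.
(¬u2) alone gives u2 = False.
But (u2) is also a unit clause — contradiction.
Undo u5 and try u5 = True.
(u3) alone gives u3 = True.
(u4) alone gives u4 = True.
But (¬u4) is also a unit clause — contradiction.
Both values of u5 lead to a conflict.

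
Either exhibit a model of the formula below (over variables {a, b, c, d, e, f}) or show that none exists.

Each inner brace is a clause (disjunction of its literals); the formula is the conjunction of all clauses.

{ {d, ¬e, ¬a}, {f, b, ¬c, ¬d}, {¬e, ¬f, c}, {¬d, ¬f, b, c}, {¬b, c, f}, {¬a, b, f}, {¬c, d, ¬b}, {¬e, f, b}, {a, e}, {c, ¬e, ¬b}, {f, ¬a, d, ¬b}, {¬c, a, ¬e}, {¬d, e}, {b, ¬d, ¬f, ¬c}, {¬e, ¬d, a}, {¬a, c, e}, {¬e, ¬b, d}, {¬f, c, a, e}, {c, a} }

Suppose a = True.
Suppose d = False.
From the singleton clause (¬e), e = False.
From the singleton clause (c), c = True.
From the singleton clause (¬b), b = False.
From the singleton clause (f), f = True.
Every clause now holds.

a: True; b: False; c: True; d: False; e: False; f: True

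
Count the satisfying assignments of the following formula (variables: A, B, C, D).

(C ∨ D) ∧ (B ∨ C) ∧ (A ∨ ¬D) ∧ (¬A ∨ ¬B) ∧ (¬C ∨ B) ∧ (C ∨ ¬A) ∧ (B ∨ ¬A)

1

There are 2^4 = 16 truth assignments over (A, B, C, D).
Check each against the 7 clauses (columns in the order A, B, C, D):
  F F F F  ✗ fails (C ∨ D)
  F F F T  ✗ fails (B ∨ C)
  F F T F  ✗ fails (¬C ∨ B)
  F F T T  ✗ fails (A ∨ ¬D)
  F T F F  ✗ fails (C ∨ D)
  F T F T  ✗ fails (A ∨ ¬D)
  F T T F  ✓ satisfies all
  F T T T  ✗ fails (A ∨ ¬D)
  T F F F  ✗ fails (C ∨ D)
  T F F T  ✗ fails (B ∨ C)
  T F T F  ✗ fails (¬C ∨ B)
  T F T T  ✗ fails (¬C ∨ B)
  T T F F  ✗ fails (C ∨ D)
  T T F T  ✗ fails (¬A ∨ ¬B)
  T T T F  ✗ fails (¬A ∨ ¬B)
  T T T T  ✗ fails (¬A ∨ ¬B)
1 of the 16 rows is a model.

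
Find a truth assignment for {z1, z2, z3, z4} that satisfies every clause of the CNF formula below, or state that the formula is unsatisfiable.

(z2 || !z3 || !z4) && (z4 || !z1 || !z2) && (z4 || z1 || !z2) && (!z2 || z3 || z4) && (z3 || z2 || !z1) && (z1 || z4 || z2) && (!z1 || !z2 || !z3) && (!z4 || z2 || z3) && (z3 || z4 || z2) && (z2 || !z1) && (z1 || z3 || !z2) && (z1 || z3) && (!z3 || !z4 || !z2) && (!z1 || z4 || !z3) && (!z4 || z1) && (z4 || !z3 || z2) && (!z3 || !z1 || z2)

Branch on z2: set z2 = true.
Branch on z4: set z4 = true.
Unit clause (!z3) forces z3 = false.
Unit clause (z1) forces z1 = true.
This assignment satisfies each clause.

z1=true, z2=true, z3=false, z4=true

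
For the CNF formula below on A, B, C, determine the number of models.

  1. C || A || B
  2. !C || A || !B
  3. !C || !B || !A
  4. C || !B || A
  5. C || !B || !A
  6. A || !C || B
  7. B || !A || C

There are 2^3 = 8 truth assignments over (A, B, C).
Split on C. With C = true, the clauses containing C are satisfied and !C drops from the rest; 1 of the 2^2 = 4 assignments to the other variables satisfy what remains.
With C = false, by the same count on the reduced clause set, 0 assignments work.
Total: 1 + 0 = 1.

1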